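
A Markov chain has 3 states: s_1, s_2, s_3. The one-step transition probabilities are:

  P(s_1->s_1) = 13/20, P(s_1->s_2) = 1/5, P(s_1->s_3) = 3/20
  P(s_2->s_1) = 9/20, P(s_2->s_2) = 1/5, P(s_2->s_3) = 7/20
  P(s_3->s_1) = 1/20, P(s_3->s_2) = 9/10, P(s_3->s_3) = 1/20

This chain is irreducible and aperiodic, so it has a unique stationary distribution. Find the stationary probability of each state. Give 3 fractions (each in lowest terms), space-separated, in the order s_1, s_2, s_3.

Answer: 89/192 65/192 19/96

Derivation:
The stationary distribution satisfies pi = pi * P, i.e.:
  pi_s_1 = 13/20*pi_s_1 + 9/20*pi_s_2 + 1/20*pi_s_3
  pi_s_2 = 1/5*pi_s_1 + 1/5*pi_s_2 + 9/10*pi_s_3
  pi_s_3 = 3/20*pi_s_1 + 7/20*pi_s_2 + 1/20*pi_s_3
with normalization: pi_s_1 + pi_s_2 + pi_s_3 = 1.

Using the first 2 balance equations plus normalization, the linear system A*pi = b is:
  [-7/20, 9/20, 1/20] . pi = 0
  [1/5, -4/5, 9/10] . pi = 0
  [1, 1, 1] . pi = 1

Solving yields:
  pi_s_1 = 89/192
  pi_s_2 = 65/192
  pi_s_3 = 19/96

Verification (pi * P):
  89/192*13/20 + 65/192*9/20 + 19/96*1/20 = 89/192 = pi_s_1  (ok)
  89/192*1/5 + 65/192*1/5 + 19/96*9/10 = 65/192 = pi_s_2  (ok)
  89/192*3/20 + 65/192*7/20 + 19/96*1/20 = 19/96 = pi_s_3  (ok)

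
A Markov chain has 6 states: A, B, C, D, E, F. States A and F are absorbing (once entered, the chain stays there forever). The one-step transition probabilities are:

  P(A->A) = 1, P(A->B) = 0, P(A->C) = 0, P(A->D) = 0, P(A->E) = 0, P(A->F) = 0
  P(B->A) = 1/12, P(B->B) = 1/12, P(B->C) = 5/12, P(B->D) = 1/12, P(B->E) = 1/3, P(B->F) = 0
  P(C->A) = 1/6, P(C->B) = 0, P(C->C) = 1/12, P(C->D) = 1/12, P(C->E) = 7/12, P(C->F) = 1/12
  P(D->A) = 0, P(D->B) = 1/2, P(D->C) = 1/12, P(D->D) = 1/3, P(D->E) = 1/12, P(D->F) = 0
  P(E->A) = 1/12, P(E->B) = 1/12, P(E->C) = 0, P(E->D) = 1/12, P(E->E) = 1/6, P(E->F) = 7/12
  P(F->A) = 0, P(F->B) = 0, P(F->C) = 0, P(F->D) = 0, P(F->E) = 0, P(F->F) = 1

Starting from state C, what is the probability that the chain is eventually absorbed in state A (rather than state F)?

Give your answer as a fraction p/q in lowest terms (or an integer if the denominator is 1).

Answer: 2272/7287

Derivation:
Let a_i = P(absorbed in A | start in state i).
Boundary conditions: a_A = 1, a_F = 0.
For each transient state i, a_i = sum_j P(i->j) * a_j:
  a_B = 1/12*a_A + 1/12*a_B + 5/12*a_C + 1/12*a_D + 1/3*a_E + 0*a_F
  a_C = 1/6*a_A + 0*a_B + 1/12*a_C + 1/12*a_D + 7/12*a_E + 1/12*a_F
  a_D = 0*a_A + 1/2*a_B + 1/12*a_C + 1/3*a_D + 1/12*a_E + 0*a_F
  a_E = 1/12*a_A + 1/12*a_B + 0*a_C + 1/12*a_D + 1/6*a_E + 7/12*a_F

Substituting a_A = 1 and a_F = 0, rearrange to (I - Q) a = r where r[i] = P(i -> A):
  [11/12, -5/12, -1/12, -1/3] . (a_B, a_C, a_D, a_E) = 1/12
  [0, 11/12, -1/12, -7/12] . (a_B, a_C, a_D, a_E) = 1/6
  [-1/2, -1/12, 2/3, -1/12] . (a_B, a_C, a_D, a_E) = 0
  [-1/12, 0, -1/12, 5/6] . (a_B, a_C, a_D, a_E) = 1/12

Solving yields:
  a_B = 2321/7287
  a_C = 2272/7287
  a_D = 724/2429
  a_E = 1178/7287

Starting state is C, so the absorption probability is a_C = 2272/7287.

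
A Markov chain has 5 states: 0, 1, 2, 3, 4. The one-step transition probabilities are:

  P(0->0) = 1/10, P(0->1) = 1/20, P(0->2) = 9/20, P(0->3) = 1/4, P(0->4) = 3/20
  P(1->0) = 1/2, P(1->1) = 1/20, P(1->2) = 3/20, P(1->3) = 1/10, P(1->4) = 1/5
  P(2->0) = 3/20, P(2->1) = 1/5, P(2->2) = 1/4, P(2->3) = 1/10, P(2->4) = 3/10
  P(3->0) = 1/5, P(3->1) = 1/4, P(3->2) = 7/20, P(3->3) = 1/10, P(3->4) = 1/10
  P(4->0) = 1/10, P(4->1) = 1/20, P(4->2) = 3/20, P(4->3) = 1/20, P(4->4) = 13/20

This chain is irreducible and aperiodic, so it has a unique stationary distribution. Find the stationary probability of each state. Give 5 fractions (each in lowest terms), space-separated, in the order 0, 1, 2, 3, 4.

Answer: 3383/20362 2201/20362 2501/10181 2163/20362 7613/20362

Derivation:
The stationary distribution satisfies pi = pi * P, i.e.:
  pi_0 = 1/10*pi_0 + 1/2*pi_1 + 3/20*pi_2 + 1/5*pi_3 + 1/10*pi_4
  pi_1 = 1/20*pi_0 + 1/20*pi_1 + 1/5*pi_2 + 1/4*pi_3 + 1/20*pi_4
  pi_2 = 9/20*pi_0 + 3/20*pi_1 + 1/4*pi_2 + 7/20*pi_3 + 3/20*pi_4
  pi_3 = 1/4*pi_0 + 1/10*pi_1 + 1/10*pi_2 + 1/10*pi_3 + 1/20*pi_4
  pi_4 = 3/20*pi_0 + 1/5*pi_1 + 3/10*pi_2 + 1/10*pi_3 + 13/20*pi_4
with normalization: pi_0 + pi_1 + pi_2 + pi_3 + pi_4 = 1.

Using the first 4 balance equations plus normalization, the linear system A*pi = b is:
  [-9/10, 1/2, 3/20, 1/5, 1/10] . pi = 0
  [1/20, -19/20, 1/5, 1/4, 1/20] . pi = 0
  [9/20, 3/20, -3/4, 7/20, 3/20] . pi = 0
  [1/4, 1/10, 1/10, -9/10, 1/20] . pi = 0
  [1, 1, 1, 1, 1] . pi = 1

Solving yields:
  pi_0 = 3383/20362
  pi_1 = 2201/20362
  pi_2 = 2501/10181
  pi_3 = 2163/20362
  pi_4 = 7613/20362

Verification (pi * P):
  3383/20362*1/10 + 2201/20362*1/2 + 2501/10181*3/20 + 2163/20362*1/5 + 7613/20362*1/10 = 3383/20362 = pi_0  (ok)
  3383/20362*1/20 + 2201/20362*1/20 + 2501/10181*1/5 + 2163/20362*1/4 + 7613/20362*1/20 = 2201/20362 = pi_1  (ok)
  3383/20362*9/20 + 2201/20362*3/20 + 2501/10181*1/4 + 2163/20362*7/20 + 7613/20362*3/20 = 2501/10181 = pi_2  (ok)
  3383/20362*1/4 + 2201/20362*1/10 + 2501/10181*1/10 + 2163/20362*1/10 + 7613/20362*1/20 = 2163/20362 = pi_3  (ok)
  3383/20362*3/20 + 2201/20362*1/5 + 2501/10181*3/10 + 2163/20362*1/10 + 7613/20362*13/20 = 7613/20362 = pi_4  (ok)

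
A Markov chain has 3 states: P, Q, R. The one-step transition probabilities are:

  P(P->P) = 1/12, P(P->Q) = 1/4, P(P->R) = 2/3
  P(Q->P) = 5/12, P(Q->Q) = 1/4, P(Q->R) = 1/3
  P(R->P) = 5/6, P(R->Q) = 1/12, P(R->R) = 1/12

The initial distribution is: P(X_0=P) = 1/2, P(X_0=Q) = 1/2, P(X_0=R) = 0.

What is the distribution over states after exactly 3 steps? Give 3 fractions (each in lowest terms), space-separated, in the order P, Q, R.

Answer: 103/288 29/144 127/288

Derivation:
Propagating the distribution step by step (d_{t+1} = d_t * P):
d_0 = (P=1/2, Q=1/2, R=0)
  d_1[P] = 1/2*1/12 + 1/2*5/12 + 0*5/6 = 1/4
  d_1[Q] = 1/2*1/4 + 1/2*1/4 + 0*1/12 = 1/4
  d_1[R] = 1/2*2/3 + 1/2*1/3 + 0*1/12 = 1/2
d_1 = (P=1/4, Q=1/4, R=1/2)
  d_2[P] = 1/4*1/12 + 1/4*5/12 + 1/2*5/6 = 13/24
  d_2[Q] = 1/4*1/4 + 1/4*1/4 + 1/2*1/12 = 1/6
  d_2[R] = 1/4*2/3 + 1/4*1/3 + 1/2*1/12 = 7/24
d_2 = (P=13/24, Q=1/6, R=7/24)
  d_3[P] = 13/24*1/12 + 1/6*5/12 + 7/24*5/6 = 103/288
  d_3[Q] = 13/24*1/4 + 1/6*1/4 + 7/24*1/12 = 29/144
  d_3[R] = 13/24*2/3 + 1/6*1/3 + 7/24*1/12 = 127/288
d_3 = (P=103/288, Q=29/144, R=127/288)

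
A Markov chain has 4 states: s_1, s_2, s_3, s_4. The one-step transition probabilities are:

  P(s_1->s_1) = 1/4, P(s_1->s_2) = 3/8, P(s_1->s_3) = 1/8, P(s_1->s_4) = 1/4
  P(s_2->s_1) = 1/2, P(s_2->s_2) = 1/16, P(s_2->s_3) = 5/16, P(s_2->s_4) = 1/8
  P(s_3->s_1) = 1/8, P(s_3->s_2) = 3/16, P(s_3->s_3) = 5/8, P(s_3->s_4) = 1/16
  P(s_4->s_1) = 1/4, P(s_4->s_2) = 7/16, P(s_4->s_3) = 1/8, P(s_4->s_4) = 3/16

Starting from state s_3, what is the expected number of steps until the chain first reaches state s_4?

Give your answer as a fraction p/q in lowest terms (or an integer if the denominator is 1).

Answer: 312/37

Derivation:
Let h_i = expected steps to first reach s_4 from state i.
Boundary: h_s_4 = 0.
First-step equations for the other states:
  h_s_1 = 1 + 1/4*h_s_1 + 3/8*h_s_2 + 1/8*h_s_3 + 1/4*h_s_4
  h_s_2 = 1 + 1/2*h_s_1 + 1/16*h_s_2 + 5/16*h_s_3 + 1/8*h_s_4
  h_s_3 = 1 + 1/8*h_s_1 + 3/16*h_s_2 + 5/8*h_s_3 + 1/16*h_s_4

Substituting h_s_4 = 0 and rearranging gives the linear system (I - Q) h = 1:
  [3/4, -3/8, -1/8] . (h_s_1, h_s_2, h_s_3) = 1
  [-1/2, 15/16, -5/16] . (h_s_1, h_s_2, h_s_3) = 1
  [-1/8, -3/16, 3/8] . (h_s_1, h_s_2, h_s_3) = 1

Solving yields:
  h_s_1 = 236/37
  h_s_2 = 808/111
  h_s_3 = 312/37

Starting state is s_3, so the expected hitting time is h_s_3 = 312/37.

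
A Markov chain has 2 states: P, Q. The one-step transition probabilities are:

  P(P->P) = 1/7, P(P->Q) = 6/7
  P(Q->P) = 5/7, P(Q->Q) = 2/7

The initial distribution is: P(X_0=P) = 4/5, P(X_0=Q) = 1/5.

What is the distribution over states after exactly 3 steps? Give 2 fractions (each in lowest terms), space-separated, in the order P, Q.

Answer: 669/1715 1046/1715

Derivation:
Propagating the distribution step by step (d_{t+1} = d_t * P):
d_0 = (P=4/5, Q=1/5)
  d_1[P] = 4/5*1/7 + 1/5*5/7 = 9/35
  d_1[Q] = 4/5*6/7 + 1/5*2/7 = 26/35
d_1 = (P=9/35, Q=26/35)
  d_2[P] = 9/35*1/7 + 26/35*5/7 = 139/245
  d_2[Q] = 9/35*6/7 + 26/35*2/7 = 106/245
d_2 = (P=139/245, Q=106/245)
  d_3[P] = 139/245*1/7 + 106/245*5/7 = 669/1715
  d_3[Q] = 139/245*6/7 + 106/245*2/7 = 1046/1715
d_3 = (P=669/1715, Q=1046/1715)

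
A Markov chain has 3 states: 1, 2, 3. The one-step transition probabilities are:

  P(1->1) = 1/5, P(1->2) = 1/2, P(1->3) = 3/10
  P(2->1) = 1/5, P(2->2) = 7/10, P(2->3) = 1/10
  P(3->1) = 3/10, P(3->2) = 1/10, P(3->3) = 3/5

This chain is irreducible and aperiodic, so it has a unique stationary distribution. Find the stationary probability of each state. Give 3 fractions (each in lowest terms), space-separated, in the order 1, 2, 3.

Answer: 11/48 23/48 7/24

Derivation:
The stationary distribution satisfies pi = pi * P, i.e.:
  pi_1 = 1/5*pi_1 + 1/5*pi_2 + 3/10*pi_3
  pi_2 = 1/2*pi_1 + 7/10*pi_2 + 1/10*pi_3
  pi_3 = 3/10*pi_1 + 1/10*pi_2 + 3/5*pi_3
with normalization: pi_1 + pi_2 + pi_3 = 1.

Using the first 2 balance equations plus normalization, the linear system A*pi = b is:
  [-4/5, 1/5, 3/10] . pi = 0
  [1/2, -3/10, 1/10] . pi = 0
  [1, 1, 1] . pi = 1

Solving yields:
  pi_1 = 11/48
  pi_2 = 23/48
  pi_3 = 7/24

Verification (pi * P):
  11/48*1/5 + 23/48*1/5 + 7/24*3/10 = 11/48 = pi_1  (ok)
  11/48*1/2 + 23/48*7/10 + 7/24*1/10 = 23/48 = pi_2  (ok)
  11/48*3/10 + 23/48*1/10 + 7/24*3/5 = 7/24 = pi_3  (ok)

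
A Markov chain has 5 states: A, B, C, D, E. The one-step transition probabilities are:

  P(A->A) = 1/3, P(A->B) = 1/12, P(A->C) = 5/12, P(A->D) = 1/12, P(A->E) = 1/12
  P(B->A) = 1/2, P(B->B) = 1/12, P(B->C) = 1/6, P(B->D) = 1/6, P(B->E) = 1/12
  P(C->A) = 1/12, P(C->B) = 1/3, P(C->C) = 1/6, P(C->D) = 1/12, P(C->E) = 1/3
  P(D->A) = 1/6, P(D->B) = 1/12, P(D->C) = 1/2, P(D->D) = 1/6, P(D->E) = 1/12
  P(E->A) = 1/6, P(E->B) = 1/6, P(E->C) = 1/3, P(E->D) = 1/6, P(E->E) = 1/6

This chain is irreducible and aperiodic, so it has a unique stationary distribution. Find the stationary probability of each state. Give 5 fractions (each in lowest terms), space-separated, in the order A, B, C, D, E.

Answer: 464/1941 111/647 574/1941 79/647 111/647

Derivation:
The stationary distribution satisfies pi = pi * P, i.e.:
  pi_A = 1/3*pi_A + 1/2*pi_B + 1/12*pi_C + 1/6*pi_D + 1/6*pi_E
  pi_B = 1/12*pi_A + 1/12*pi_B + 1/3*pi_C + 1/12*pi_D + 1/6*pi_E
  pi_C = 5/12*pi_A + 1/6*pi_B + 1/6*pi_C + 1/2*pi_D + 1/3*pi_E
  pi_D = 1/12*pi_A + 1/6*pi_B + 1/12*pi_C + 1/6*pi_D + 1/6*pi_E
  pi_E = 1/12*pi_A + 1/12*pi_B + 1/3*pi_C + 1/12*pi_D + 1/6*pi_E
with normalization: pi_A + pi_B + pi_C + pi_D + pi_E = 1.

Using the first 4 balance equations plus normalization, the linear system A*pi = b is:
  [-2/3, 1/2, 1/12, 1/6, 1/6] . pi = 0
  [1/12, -11/12, 1/3, 1/12, 1/6] . pi = 0
  [5/12, 1/6, -5/6, 1/2, 1/3] . pi = 0
  [1/12, 1/6, 1/12, -5/6, 1/6] . pi = 0
  [1, 1, 1, 1, 1] . pi = 1

Solving yields:
  pi_A = 464/1941
  pi_B = 111/647
  pi_C = 574/1941
  pi_D = 79/647
  pi_E = 111/647

Verification (pi * P):
  464/1941*1/3 + 111/647*1/2 + 574/1941*1/12 + 79/647*1/6 + 111/647*1/6 = 464/1941 = pi_A  (ok)
  464/1941*1/12 + 111/647*1/12 + 574/1941*1/3 + 79/647*1/12 + 111/647*1/6 = 111/647 = pi_B  (ok)
  464/1941*5/12 + 111/647*1/6 + 574/1941*1/6 + 79/647*1/2 + 111/647*1/3 = 574/1941 = pi_C  (ok)
  464/1941*1/12 + 111/647*1/6 + 574/1941*1/12 + 79/647*1/6 + 111/647*1/6 = 79/647 = pi_D  (ok)
  464/1941*1/12 + 111/647*1/12 + 574/1941*1/3 + 79/647*1/12 + 111/647*1/6 = 111/647 = pi_E  (ok)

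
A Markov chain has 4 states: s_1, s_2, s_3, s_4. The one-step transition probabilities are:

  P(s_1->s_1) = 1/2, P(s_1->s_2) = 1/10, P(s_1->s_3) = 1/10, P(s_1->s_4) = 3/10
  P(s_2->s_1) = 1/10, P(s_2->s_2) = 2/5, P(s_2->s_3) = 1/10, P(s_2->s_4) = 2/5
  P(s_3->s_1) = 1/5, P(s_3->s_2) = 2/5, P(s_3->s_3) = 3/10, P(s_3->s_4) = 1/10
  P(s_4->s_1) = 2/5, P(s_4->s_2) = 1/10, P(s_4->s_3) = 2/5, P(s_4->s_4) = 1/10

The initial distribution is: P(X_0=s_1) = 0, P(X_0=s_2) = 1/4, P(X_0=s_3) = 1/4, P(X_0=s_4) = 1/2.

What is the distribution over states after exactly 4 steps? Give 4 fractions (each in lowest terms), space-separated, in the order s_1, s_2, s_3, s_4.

Propagating the distribution step by step (d_{t+1} = d_t * P):
d_0 = (s_1=0, s_2=1/4, s_3=1/4, s_4=1/2)
  d_1[s_1] = 0*1/2 + 1/4*1/10 + 1/4*1/5 + 1/2*2/5 = 11/40
  d_1[s_2] = 0*1/10 + 1/4*2/5 + 1/4*2/5 + 1/2*1/10 = 1/4
  d_1[s_3] = 0*1/10 + 1/4*1/10 + 1/4*3/10 + 1/2*2/5 = 3/10
  d_1[s_4] = 0*3/10 + 1/4*2/5 + 1/4*1/10 + 1/2*1/10 = 7/40
d_1 = (s_1=11/40, s_2=1/4, s_3=3/10, s_4=7/40)
  d_2[s_1] = 11/40*1/2 + 1/4*1/10 + 3/10*1/5 + 7/40*2/5 = 117/400
  d_2[s_2] = 11/40*1/10 + 1/4*2/5 + 3/10*2/5 + 7/40*1/10 = 53/200
  d_2[s_3] = 11/40*1/10 + 1/4*1/10 + 3/10*3/10 + 7/40*2/5 = 17/80
  d_2[s_4] = 11/40*3/10 + 1/4*2/5 + 3/10*1/10 + 7/40*1/10 = 23/100
d_2 = (s_1=117/400, s_2=53/200, s_3=17/80, s_4=23/100)
  d_3[s_1] = 117/400*1/2 + 53/200*1/10 + 17/80*1/5 + 23/100*2/5 = 1229/4000
  d_3[s_2] = 117/400*1/10 + 53/200*2/5 + 17/80*2/5 + 23/100*1/10 = 973/4000
  d_3[s_3] = 117/400*1/10 + 53/200*1/10 + 17/80*3/10 + 23/100*2/5 = 423/2000
  d_3[s_4] = 117/400*3/10 + 53/200*2/5 + 17/80*1/10 + 23/100*1/10 = 119/500
d_3 = (s_1=1229/4000, s_2=973/4000, s_3=423/2000, s_4=119/500)
  d_4[s_1] = 1229/4000*1/2 + 973/4000*1/10 + 423/2000*1/5 + 119/500*2/5 = 6309/20000
  d_4[s_2] = 1229/4000*1/10 + 973/4000*2/5 + 423/2000*2/5 + 119/500*1/10 = 9457/40000
  d_4[s_3] = 1229/4000*1/10 + 973/4000*1/10 + 423/2000*3/10 + 119/500*2/5 = 2137/10000
  d_4[s_4] = 1229/4000*3/10 + 973/4000*2/5 + 423/2000*1/10 + 119/500*1/10 = 9377/40000
d_4 = (s_1=6309/20000, s_2=9457/40000, s_3=2137/10000, s_4=9377/40000)

Answer: 6309/20000 9457/40000 2137/10000 9377/40000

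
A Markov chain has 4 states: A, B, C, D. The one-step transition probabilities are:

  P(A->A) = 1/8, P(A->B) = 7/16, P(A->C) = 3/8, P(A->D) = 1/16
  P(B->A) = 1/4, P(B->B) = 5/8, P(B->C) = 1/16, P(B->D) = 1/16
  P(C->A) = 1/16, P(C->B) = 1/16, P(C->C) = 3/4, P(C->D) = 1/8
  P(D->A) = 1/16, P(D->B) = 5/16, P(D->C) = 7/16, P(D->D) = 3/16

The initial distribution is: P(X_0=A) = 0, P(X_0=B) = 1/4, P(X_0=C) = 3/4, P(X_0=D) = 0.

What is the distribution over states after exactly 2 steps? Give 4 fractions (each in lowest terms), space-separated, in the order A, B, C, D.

Answer: 55/512 251/1024 137/256 115/1024

Derivation:
Propagating the distribution step by step (d_{t+1} = d_t * P):
d_0 = (A=0, B=1/4, C=3/4, D=0)
  d_1[A] = 0*1/8 + 1/4*1/4 + 3/4*1/16 + 0*1/16 = 7/64
  d_1[B] = 0*7/16 + 1/4*5/8 + 3/4*1/16 + 0*5/16 = 13/64
  d_1[C] = 0*3/8 + 1/4*1/16 + 3/4*3/4 + 0*7/16 = 37/64
  d_1[D] = 0*1/16 + 1/4*1/16 + 3/4*1/8 + 0*3/16 = 7/64
d_1 = (A=7/64, B=13/64, C=37/64, D=7/64)
  d_2[A] = 7/64*1/8 + 13/64*1/4 + 37/64*1/16 + 7/64*1/16 = 55/512
  d_2[B] = 7/64*7/16 + 13/64*5/8 + 37/64*1/16 + 7/64*5/16 = 251/1024
  d_2[C] = 7/64*3/8 + 13/64*1/16 + 37/64*3/4 + 7/64*7/16 = 137/256
  d_2[D] = 7/64*1/16 + 13/64*1/16 + 37/64*1/8 + 7/64*3/16 = 115/1024
d_2 = (A=55/512, B=251/1024, C=137/256, D=115/1024)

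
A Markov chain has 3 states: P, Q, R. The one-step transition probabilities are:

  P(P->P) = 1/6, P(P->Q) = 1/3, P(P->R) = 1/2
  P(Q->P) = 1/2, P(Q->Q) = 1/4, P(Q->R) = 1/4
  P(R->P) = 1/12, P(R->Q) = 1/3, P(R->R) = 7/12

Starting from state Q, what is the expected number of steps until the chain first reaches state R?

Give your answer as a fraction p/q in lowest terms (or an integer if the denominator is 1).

Answer: 32/11

Derivation:
Let h_i = expected steps to first reach R from state i.
Boundary: h_R = 0.
First-step equations for the other states:
  h_P = 1 + 1/6*h_P + 1/3*h_Q + 1/2*h_R
  h_Q = 1 + 1/2*h_P + 1/4*h_Q + 1/4*h_R

Substituting h_R = 0 and rearranging gives the linear system (I - Q) h = 1:
  [5/6, -1/3] . (h_P, h_Q) = 1
  [-1/2, 3/4] . (h_P, h_Q) = 1

Solving yields:
  h_P = 26/11
  h_Q = 32/11

Starting state is Q, so the expected hitting time is h_Q = 32/11.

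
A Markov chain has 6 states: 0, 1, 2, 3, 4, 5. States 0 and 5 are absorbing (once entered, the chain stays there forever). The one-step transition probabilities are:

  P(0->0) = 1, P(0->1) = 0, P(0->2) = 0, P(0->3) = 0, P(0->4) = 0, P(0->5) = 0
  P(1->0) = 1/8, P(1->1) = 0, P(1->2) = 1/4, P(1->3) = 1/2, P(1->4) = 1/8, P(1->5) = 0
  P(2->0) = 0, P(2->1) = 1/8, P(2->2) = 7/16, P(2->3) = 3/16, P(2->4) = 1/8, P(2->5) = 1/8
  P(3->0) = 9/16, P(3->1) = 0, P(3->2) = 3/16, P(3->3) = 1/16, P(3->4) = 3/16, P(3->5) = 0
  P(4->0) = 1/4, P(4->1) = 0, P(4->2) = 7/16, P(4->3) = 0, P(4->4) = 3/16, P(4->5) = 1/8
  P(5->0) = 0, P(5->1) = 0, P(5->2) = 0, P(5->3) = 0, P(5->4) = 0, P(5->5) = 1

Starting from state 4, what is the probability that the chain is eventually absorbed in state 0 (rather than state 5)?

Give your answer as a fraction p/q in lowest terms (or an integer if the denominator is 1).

Let a_i = P(absorbed in 0 | start in state i).
Boundary conditions: a_0 = 1, a_5 = 0.
For each transient state i, a_i = sum_j P(i->j) * a_j:
  a_1 = 1/8*a_0 + 0*a_1 + 1/4*a_2 + 1/2*a_3 + 1/8*a_4 + 0*a_5
  a_2 = 0*a_0 + 1/8*a_1 + 7/16*a_2 + 3/16*a_3 + 1/8*a_4 + 1/8*a_5
  a_3 = 9/16*a_0 + 0*a_1 + 3/16*a_2 + 1/16*a_3 + 3/16*a_4 + 0*a_5
  a_4 = 1/4*a_0 + 0*a_1 + 7/16*a_2 + 0*a_3 + 3/16*a_4 + 1/8*a_5

Substituting a_0 = 1 and a_5 = 0, rearrange to (I - Q) a = r where r[i] = P(i -> 0):
  [1, -1/4, -1/2, -1/8] . (a_1, a_2, a_3, a_4) = 1/8
  [-1/8, 9/16, -3/16, -1/8] . (a_1, a_2, a_3, a_4) = 0
  [0, -3/16, 15/16, -3/16] . (a_1, a_2, a_3, a_4) = 9/16
  [0, -7/16, 0, 13/16] . (a_1, a_2, a_3, a_4) = 1/4

Solving yields:
  a_1 = 58/75
  a_2 = 311/525
  a_3 = 443/525
  a_4 = 47/75

Starting state is 4, so the absorption probability is a_4 = 47/75.

Answer: 47/75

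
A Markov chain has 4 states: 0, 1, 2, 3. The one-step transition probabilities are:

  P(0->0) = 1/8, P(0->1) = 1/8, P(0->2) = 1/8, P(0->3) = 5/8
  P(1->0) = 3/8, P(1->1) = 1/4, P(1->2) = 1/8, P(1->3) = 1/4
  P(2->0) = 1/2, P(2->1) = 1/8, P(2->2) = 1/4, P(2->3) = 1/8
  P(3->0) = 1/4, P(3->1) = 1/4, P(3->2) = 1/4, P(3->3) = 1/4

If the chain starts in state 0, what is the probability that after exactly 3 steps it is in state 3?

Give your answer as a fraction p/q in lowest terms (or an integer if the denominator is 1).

Computing P^3 by repeated multiplication:
P^1 =
  0: [1/8, 1/8, 1/8, 5/8]
  1: [3/8, 1/4, 1/8, 1/4]
  2: [1/2, 1/8, 1/4, 1/8]
  3: [1/4, 1/4, 1/4, 1/4]
P^2 =
  0: [9/32, 7/32, 7/32, 9/32]
  1: [17/64, 3/16, 11/64, 3/8]
  2: [17/64, 5/32, 11/64, 13/32]
  3: [5/16, 3/16, 3/16, 5/16]
P^3 =
  0: [19/64, 3/16, 3/16, 21/64]
  1: [145/512, 25/128, 99/512, 21/64]
  2: [143/512, 25/128, 101/512, 21/64]
  3: [9/32, 3/16, 3/16, 11/32]

(P^3)[0 -> 3] = 21/64

Answer: 21/64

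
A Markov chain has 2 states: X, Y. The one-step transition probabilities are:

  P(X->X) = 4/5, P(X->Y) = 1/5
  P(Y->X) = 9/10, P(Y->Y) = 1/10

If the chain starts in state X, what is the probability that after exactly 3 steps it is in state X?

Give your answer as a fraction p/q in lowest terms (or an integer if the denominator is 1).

Answer: 409/500

Derivation:
Computing P^3 by repeated multiplication:
P^1 =
  X: [4/5, 1/5]
  Y: [9/10, 1/10]
P^2 =
  X: [41/50, 9/50]
  Y: [81/100, 19/100]
P^3 =
  X: [409/500, 91/500]
  Y: [819/1000, 181/1000]

(P^3)[X -> X] = 409/500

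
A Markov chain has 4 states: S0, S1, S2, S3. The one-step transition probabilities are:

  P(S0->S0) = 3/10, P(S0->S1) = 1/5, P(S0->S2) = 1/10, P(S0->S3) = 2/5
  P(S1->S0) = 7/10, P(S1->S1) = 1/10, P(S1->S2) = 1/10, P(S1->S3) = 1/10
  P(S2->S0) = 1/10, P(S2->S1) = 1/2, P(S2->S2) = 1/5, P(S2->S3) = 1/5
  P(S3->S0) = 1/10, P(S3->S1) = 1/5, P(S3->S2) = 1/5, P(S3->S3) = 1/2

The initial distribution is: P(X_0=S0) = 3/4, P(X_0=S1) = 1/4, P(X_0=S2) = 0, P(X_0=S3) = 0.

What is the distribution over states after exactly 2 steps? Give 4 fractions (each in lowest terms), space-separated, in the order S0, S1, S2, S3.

Propagating the distribution step by step (d_{t+1} = d_t * P):
d_0 = (S0=3/4, S1=1/4, S2=0, S3=0)
  d_1[S0] = 3/4*3/10 + 1/4*7/10 + 0*1/10 + 0*1/10 = 2/5
  d_1[S1] = 3/4*1/5 + 1/4*1/10 + 0*1/2 + 0*1/5 = 7/40
  d_1[S2] = 3/4*1/10 + 1/4*1/10 + 0*1/5 + 0*1/5 = 1/10
  d_1[S3] = 3/4*2/5 + 1/4*1/10 + 0*1/5 + 0*1/2 = 13/40
d_1 = (S0=2/5, S1=7/40, S2=1/10, S3=13/40)
  d_2[S0] = 2/5*3/10 + 7/40*7/10 + 1/10*1/10 + 13/40*1/10 = 57/200
  d_2[S1] = 2/5*1/5 + 7/40*1/10 + 1/10*1/2 + 13/40*1/5 = 17/80
  d_2[S2] = 2/5*1/10 + 7/40*1/10 + 1/10*1/5 + 13/40*1/5 = 57/400
  d_2[S3] = 2/5*2/5 + 7/40*1/10 + 1/10*1/5 + 13/40*1/2 = 9/25
d_2 = (S0=57/200, S1=17/80, S2=57/400, S3=9/25)

Answer: 57/200 17/80 57/400 9/25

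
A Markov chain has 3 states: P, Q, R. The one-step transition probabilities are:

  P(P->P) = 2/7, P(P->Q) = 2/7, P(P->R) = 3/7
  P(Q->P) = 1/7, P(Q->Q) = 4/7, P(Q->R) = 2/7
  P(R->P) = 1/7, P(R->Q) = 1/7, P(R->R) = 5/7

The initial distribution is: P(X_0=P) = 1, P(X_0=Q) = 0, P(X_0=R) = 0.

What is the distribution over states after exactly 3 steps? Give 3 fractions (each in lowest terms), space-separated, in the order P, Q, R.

Propagating the distribution step by step (d_{t+1} = d_t * P):
d_0 = (P=1, Q=0, R=0)
  d_1[P] = 1*2/7 + 0*1/7 + 0*1/7 = 2/7
  d_1[Q] = 1*2/7 + 0*4/7 + 0*1/7 = 2/7
  d_1[R] = 1*3/7 + 0*2/7 + 0*5/7 = 3/7
d_1 = (P=2/7, Q=2/7, R=3/7)
  d_2[P] = 2/7*2/7 + 2/7*1/7 + 3/7*1/7 = 9/49
  d_2[Q] = 2/7*2/7 + 2/7*4/7 + 3/7*1/7 = 15/49
  d_2[R] = 2/7*3/7 + 2/7*2/7 + 3/7*5/7 = 25/49
d_2 = (P=9/49, Q=15/49, R=25/49)
  d_3[P] = 9/49*2/7 + 15/49*1/7 + 25/49*1/7 = 58/343
  d_3[Q] = 9/49*2/7 + 15/49*4/7 + 25/49*1/7 = 103/343
  d_3[R] = 9/49*3/7 + 15/49*2/7 + 25/49*5/7 = 26/49
d_3 = (P=58/343, Q=103/343, R=26/49)

Answer: 58/343 103/343 26/49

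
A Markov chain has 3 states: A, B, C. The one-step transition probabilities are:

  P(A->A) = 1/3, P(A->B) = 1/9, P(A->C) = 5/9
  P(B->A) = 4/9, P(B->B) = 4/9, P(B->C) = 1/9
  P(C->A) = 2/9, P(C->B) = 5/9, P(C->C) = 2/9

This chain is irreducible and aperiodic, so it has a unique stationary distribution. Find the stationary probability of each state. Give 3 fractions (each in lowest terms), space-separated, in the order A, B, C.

Answer: 15/44 4/11 13/44

Derivation:
The stationary distribution satisfies pi = pi * P, i.e.:
  pi_A = 1/3*pi_A + 4/9*pi_B + 2/9*pi_C
  pi_B = 1/9*pi_A + 4/9*pi_B + 5/9*pi_C
  pi_C = 5/9*pi_A + 1/9*pi_B + 2/9*pi_C
with normalization: pi_A + pi_B + pi_C = 1.

Using the first 2 balance equations plus normalization, the linear system A*pi = b is:
  [-2/3, 4/9, 2/9] . pi = 0
  [1/9, -5/9, 5/9] . pi = 0
  [1, 1, 1] . pi = 1

Solving yields:
  pi_A = 15/44
  pi_B = 4/11
  pi_C = 13/44

Verification (pi * P):
  15/44*1/3 + 4/11*4/9 + 13/44*2/9 = 15/44 = pi_A  (ok)
  15/44*1/9 + 4/11*4/9 + 13/44*5/9 = 4/11 = pi_B  (ok)
  15/44*5/9 + 4/11*1/9 + 13/44*2/9 = 13/44 = pi_C  (ok)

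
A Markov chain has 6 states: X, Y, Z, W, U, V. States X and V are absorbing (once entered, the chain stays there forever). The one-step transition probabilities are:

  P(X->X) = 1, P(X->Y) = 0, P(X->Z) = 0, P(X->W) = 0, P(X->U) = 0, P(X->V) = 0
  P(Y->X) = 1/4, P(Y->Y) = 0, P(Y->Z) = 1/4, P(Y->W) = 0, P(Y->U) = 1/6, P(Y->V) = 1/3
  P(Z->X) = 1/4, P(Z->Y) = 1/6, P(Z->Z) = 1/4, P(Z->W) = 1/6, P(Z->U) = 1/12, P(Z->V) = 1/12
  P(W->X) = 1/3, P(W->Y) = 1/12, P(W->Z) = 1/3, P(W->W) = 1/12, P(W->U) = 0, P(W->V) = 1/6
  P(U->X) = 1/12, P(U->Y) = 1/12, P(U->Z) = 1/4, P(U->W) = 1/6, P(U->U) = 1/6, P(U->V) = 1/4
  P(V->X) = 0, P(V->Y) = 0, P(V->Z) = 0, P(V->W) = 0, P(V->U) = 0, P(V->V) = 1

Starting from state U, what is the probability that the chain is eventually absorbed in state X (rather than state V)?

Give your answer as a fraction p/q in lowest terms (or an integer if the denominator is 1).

Let a_i = P(absorbed in X | start in state i).
Boundary conditions: a_X = 1, a_V = 0.
For each transient state i, a_i = sum_j P(i->j) * a_j:
  a_Y = 1/4*a_X + 0*a_Y + 1/4*a_Z + 0*a_W + 1/6*a_U + 1/3*a_V
  a_Z = 1/4*a_X + 1/6*a_Y + 1/4*a_Z + 1/6*a_W + 1/12*a_U + 1/12*a_V
  a_W = 1/3*a_X + 1/12*a_Y + 1/3*a_Z + 1/12*a_W + 0*a_U + 1/6*a_V
  a_U = 1/12*a_X + 1/12*a_Y + 1/4*a_Z + 1/6*a_W + 1/6*a_U + 1/4*a_V

Substituting a_X = 1 and a_V = 0, rearrange to (I - Q) a = r where r[i] = P(i -> X):
  [1, -1/4, 0, -1/6] . (a_Y, a_Z, a_W, a_U) = 1/4
  [-1/6, 3/4, -1/6, -1/12] . (a_Y, a_Z, a_W, a_U) = 1/4
  [-1/12, -1/3, 11/12, 0] . (a_Y, a_Z, a_W, a_U) = 1/3
  [-1/12, -1/4, -1/6, 5/6] . (a_Y, a_Z, a_W, a_U) = 1/12

Solving yields:
  a_Y = 4514/9275
  a_Z = 5893/9275
  a_W = 5926/9275
  a_U = 4332/9275

Starting state is U, so the absorption probability is a_U = 4332/9275.

Answer: 4332/9275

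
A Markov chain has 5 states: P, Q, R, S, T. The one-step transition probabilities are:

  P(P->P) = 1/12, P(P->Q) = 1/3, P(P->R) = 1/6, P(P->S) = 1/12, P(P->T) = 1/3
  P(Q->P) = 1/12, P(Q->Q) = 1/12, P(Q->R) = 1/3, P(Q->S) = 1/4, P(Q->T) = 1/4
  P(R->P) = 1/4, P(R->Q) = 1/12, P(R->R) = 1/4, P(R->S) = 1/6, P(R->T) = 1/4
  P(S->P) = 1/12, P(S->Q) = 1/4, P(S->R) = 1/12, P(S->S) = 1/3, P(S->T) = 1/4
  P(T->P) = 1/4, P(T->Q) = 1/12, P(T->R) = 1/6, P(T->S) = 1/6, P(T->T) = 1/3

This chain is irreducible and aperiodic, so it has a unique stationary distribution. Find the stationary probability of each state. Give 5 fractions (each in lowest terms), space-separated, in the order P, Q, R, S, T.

The stationary distribution satisfies pi = pi * P, i.e.:
  pi_P = 1/12*pi_P + 1/12*pi_Q + 1/4*pi_R + 1/12*pi_S + 1/4*pi_T
  pi_Q = 1/3*pi_P + 1/12*pi_Q + 1/12*pi_R + 1/4*pi_S + 1/12*pi_T
  pi_R = 1/6*pi_P + 1/3*pi_Q + 1/4*pi_R + 1/12*pi_S + 1/6*pi_T
  pi_S = 1/12*pi_P + 1/4*pi_Q + 1/6*pi_R + 1/3*pi_S + 1/6*pi_T
  pi_T = 1/3*pi_P + 1/4*pi_Q + 1/4*pi_R + 1/4*pi_S + 1/3*pi_T
with normalization: pi_P + pi_Q + pi_R + pi_S + pi_T = 1.

Using the first 4 balance equations plus normalization, the linear system A*pi = b is:
  [-11/12, 1/12, 1/4, 1/12, 1/4] . pi = 0
  [1/3, -11/12, 1/12, 1/4, 1/12] . pi = 0
  [1/6, 1/3, -3/4, 1/12, 1/6] . pi = 0
  [1/12, 1/4, 1/6, -2/3, 1/6] . pi = 0
  [1, 1, 1, 1, 1] . pi = 1

Solving yields:
  pi_P = 138/845
  pi_Q = 133/845
  pi_R = 5/26
  pi_S = 337/1690
  pi_T = 243/845

Verification (pi * P):
  138/845*1/12 + 133/845*1/12 + 5/26*1/4 + 337/1690*1/12 + 243/845*1/4 = 138/845 = pi_P  (ok)
  138/845*1/3 + 133/845*1/12 + 5/26*1/12 + 337/1690*1/4 + 243/845*1/12 = 133/845 = pi_Q  (ok)
  138/845*1/6 + 133/845*1/3 + 5/26*1/4 + 337/1690*1/12 + 243/845*1/6 = 5/26 = pi_R  (ok)
  138/845*1/12 + 133/845*1/4 + 5/26*1/6 + 337/1690*1/3 + 243/845*1/6 = 337/1690 = pi_S  (ok)
  138/845*1/3 + 133/845*1/4 + 5/26*1/4 + 337/1690*1/4 + 243/845*1/3 = 243/845 = pi_T  (ok)

Answer: 138/845 133/845 5/26 337/1690 243/845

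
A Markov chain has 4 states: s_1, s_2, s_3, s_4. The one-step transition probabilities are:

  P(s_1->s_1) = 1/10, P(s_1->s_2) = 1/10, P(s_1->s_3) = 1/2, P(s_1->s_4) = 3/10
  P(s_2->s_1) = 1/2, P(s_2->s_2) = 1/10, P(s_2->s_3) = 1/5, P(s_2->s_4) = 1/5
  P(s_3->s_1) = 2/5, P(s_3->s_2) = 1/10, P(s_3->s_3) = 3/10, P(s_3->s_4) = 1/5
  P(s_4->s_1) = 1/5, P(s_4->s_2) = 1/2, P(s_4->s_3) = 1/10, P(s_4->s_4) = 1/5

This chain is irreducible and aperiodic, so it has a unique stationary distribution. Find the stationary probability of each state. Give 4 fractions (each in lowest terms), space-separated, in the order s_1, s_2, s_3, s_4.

The stationary distribution satisfies pi = pi * P, i.e.:
  pi_s_1 = 1/10*pi_s_1 + 1/2*pi_s_2 + 2/5*pi_s_3 + 1/5*pi_s_4
  pi_s_2 = 1/10*pi_s_1 + 1/10*pi_s_2 + 1/10*pi_s_3 + 1/2*pi_s_4
  pi_s_3 = 1/2*pi_s_1 + 1/5*pi_s_2 + 3/10*pi_s_3 + 1/10*pi_s_4
  pi_s_4 = 3/10*pi_s_1 + 1/5*pi_s_2 + 1/5*pi_s_3 + 1/5*pi_s_4
with normalization: pi_s_1 + pi_s_2 + pi_s_3 + pi_s_4 = 1.

Using the first 3 balance equations plus normalization, the linear system A*pi = b is:
  [-9/10, 1/2, 2/5, 1/5] . pi = 0
  [1/10, -9/10, 1/10, 1/2] . pi = 0
  [1/2, 1/5, -7/10, 1/10] . pi = 0
  [1, 1, 1, 1] . pi = 1

Solving yields:
  pi_s_1 = 27/94
  pi_s_2 = 9/47
  pi_s_3 = 55/188
  pi_s_4 = 43/188

Verification (pi * P):
  27/94*1/10 + 9/47*1/2 + 55/188*2/5 + 43/188*1/5 = 27/94 = pi_s_1  (ok)
  27/94*1/10 + 9/47*1/10 + 55/188*1/10 + 43/188*1/2 = 9/47 = pi_s_2  (ok)
  27/94*1/2 + 9/47*1/5 + 55/188*3/10 + 43/188*1/10 = 55/188 = pi_s_3  (ok)
  27/94*3/10 + 9/47*1/5 + 55/188*1/5 + 43/188*1/5 = 43/188 = pi_s_4  (ok)

Answer: 27/94 9/47 55/188 43/188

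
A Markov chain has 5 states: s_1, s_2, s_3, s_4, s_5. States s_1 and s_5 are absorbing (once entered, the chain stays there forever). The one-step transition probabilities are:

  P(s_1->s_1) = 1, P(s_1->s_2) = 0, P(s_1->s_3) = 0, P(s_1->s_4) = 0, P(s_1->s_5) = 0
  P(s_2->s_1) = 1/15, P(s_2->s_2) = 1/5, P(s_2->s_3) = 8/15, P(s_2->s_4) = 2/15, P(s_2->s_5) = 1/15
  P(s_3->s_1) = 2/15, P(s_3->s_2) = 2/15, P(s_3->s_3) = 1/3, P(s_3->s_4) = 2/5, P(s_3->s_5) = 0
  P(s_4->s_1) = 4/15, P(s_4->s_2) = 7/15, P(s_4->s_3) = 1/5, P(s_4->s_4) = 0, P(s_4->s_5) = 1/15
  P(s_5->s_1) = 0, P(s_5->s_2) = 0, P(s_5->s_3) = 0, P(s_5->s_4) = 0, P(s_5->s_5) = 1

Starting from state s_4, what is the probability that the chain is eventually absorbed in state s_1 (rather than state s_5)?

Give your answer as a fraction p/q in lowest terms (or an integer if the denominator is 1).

Let a_i = P(absorbed in s_1 | start in state i).
Boundary conditions: a_s_1 = 1, a_s_5 = 0.
For each transient state i, a_i = sum_j P(i->j) * a_j:
  a_s_2 = 1/15*a_s_1 + 1/5*a_s_2 + 8/15*a_s_3 + 2/15*a_s_4 + 1/15*a_s_5
  a_s_3 = 2/15*a_s_1 + 2/15*a_s_2 + 1/3*a_s_3 + 2/5*a_s_4 + 0*a_s_5
  a_s_4 = 4/15*a_s_1 + 7/15*a_s_2 + 1/5*a_s_3 + 0*a_s_4 + 1/15*a_s_5

Substituting a_s_1 = 1 and a_s_5 = 0, rearrange to (I - Q) a = r where r[i] = P(i -> s_1):
  [4/5, -8/15, -2/15] . (a_s_2, a_s_3, a_s_4) = 1/15
  [-2/15, 2/3, -2/5] . (a_s_2, a_s_3, a_s_4) = 2/15
  [-7/15, -1/5, 1] . (a_s_2, a_s_3, a_s_4) = 4/15

Solving yields:
  a_s_2 = 82/107
  a_s_3 = 177/214
  a_s_4 = 169/214

Starting state is s_4, so the absorption probability is a_s_4 = 169/214.

Answer: 169/214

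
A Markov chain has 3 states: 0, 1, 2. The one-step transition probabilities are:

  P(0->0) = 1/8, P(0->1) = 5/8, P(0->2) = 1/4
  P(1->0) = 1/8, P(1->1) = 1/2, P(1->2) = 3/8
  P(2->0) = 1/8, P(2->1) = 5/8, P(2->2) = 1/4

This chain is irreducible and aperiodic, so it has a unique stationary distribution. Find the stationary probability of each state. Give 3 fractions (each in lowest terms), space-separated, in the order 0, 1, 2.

The stationary distribution satisfies pi = pi * P, i.e.:
  pi_0 = 1/8*pi_0 + 1/8*pi_1 + 1/8*pi_2
  pi_1 = 5/8*pi_0 + 1/2*pi_1 + 5/8*pi_2
  pi_2 = 1/4*pi_0 + 3/8*pi_1 + 1/4*pi_2
with normalization: pi_0 + pi_1 + pi_2 = 1.

Using the first 2 balance equations plus normalization, the linear system A*pi = b is:
  [-7/8, 1/8, 1/8] . pi = 0
  [5/8, -1/2, 5/8] . pi = 0
  [1, 1, 1] . pi = 1

Solving yields:
  pi_0 = 1/8
  pi_1 = 5/9
  pi_2 = 23/72

Verification (pi * P):
  1/8*1/8 + 5/9*1/8 + 23/72*1/8 = 1/8 = pi_0  (ok)
  1/8*5/8 + 5/9*1/2 + 23/72*5/8 = 5/9 = pi_1  (ok)
  1/8*1/4 + 5/9*3/8 + 23/72*1/4 = 23/72 = pi_2  (ok)

Answer: 1/8 5/9 23/72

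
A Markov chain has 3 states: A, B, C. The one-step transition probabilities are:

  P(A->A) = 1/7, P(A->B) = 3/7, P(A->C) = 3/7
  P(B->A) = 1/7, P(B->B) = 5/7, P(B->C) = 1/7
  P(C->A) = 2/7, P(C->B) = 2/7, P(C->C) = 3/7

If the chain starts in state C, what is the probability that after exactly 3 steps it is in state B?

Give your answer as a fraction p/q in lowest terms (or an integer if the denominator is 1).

Answer: 174/343

Derivation:
Computing P^3 by repeated multiplication:
P^1 =
  A: [1/7, 3/7, 3/7]
  B: [1/7, 5/7, 1/7]
  C: [2/7, 2/7, 3/7]
P^2 =
  A: [10/49, 24/49, 15/49]
  B: [8/49, 30/49, 11/49]
  C: [10/49, 22/49, 17/49]
P^3 =
  A: [64/343, 180/343, 99/343]
  B: [60/343, 4/7, 87/343]
  C: [66/343, 174/343, 103/343]

(P^3)[C -> B] = 174/343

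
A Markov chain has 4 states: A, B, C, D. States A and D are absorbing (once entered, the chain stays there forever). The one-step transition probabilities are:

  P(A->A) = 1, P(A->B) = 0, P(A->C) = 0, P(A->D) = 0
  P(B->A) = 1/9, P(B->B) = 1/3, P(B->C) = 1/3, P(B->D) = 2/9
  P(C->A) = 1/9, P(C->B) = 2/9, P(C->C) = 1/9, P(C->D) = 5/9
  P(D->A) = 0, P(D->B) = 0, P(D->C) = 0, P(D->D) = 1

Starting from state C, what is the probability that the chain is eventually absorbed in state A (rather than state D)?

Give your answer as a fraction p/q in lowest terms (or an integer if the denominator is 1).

Let a_i = P(absorbed in A | start in state i).
Boundary conditions: a_A = 1, a_D = 0.
For each transient state i, a_i = sum_j P(i->j) * a_j:
  a_B = 1/9*a_A + 1/3*a_B + 1/3*a_C + 2/9*a_D
  a_C = 1/9*a_A + 2/9*a_B + 1/9*a_C + 5/9*a_D

Substituting a_A = 1 and a_D = 0, rearrange to (I - Q) a = r where r[i] = P(i -> A):
  [2/3, -1/3] . (a_B, a_C) = 1/9
  [-2/9, 8/9] . (a_B, a_C) = 1/9

Solving yields:
  a_B = 11/42
  a_C = 4/21

Starting state is C, so the absorption probability is a_C = 4/21.

Answer: 4/21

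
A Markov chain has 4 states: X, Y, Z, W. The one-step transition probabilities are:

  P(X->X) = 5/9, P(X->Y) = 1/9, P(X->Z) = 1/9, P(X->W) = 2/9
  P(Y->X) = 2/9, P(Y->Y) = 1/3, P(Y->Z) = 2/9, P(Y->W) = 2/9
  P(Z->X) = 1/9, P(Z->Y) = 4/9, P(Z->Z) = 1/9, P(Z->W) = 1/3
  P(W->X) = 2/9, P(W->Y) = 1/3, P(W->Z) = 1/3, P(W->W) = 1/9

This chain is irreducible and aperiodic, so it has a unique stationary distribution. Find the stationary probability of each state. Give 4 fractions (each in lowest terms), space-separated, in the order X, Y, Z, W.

Answer: 22/73 21/73 14/73 16/73

Derivation:
The stationary distribution satisfies pi = pi * P, i.e.:
  pi_X = 5/9*pi_X + 2/9*pi_Y + 1/9*pi_Z + 2/9*pi_W
  pi_Y = 1/9*pi_X + 1/3*pi_Y + 4/9*pi_Z + 1/3*pi_W
  pi_Z = 1/9*pi_X + 2/9*pi_Y + 1/9*pi_Z + 1/3*pi_W
  pi_W = 2/9*pi_X + 2/9*pi_Y + 1/3*pi_Z + 1/9*pi_W
with normalization: pi_X + pi_Y + pi_Z + pi_W = 1.

Using the first 3 balance equations plus normalization, the linear system A*pi = b is:
  [-4/9, 2/9, 1/9, 2/9] . pi = 0
  [1/9, -2/3, 4/9, 1/3] . pi = 0
  [1/9, 2/9, -8/9, 1/3] . pi = 0
  [1, 1, 1, 1] . pi = 1

Solving yields:
  pi_X = 22/73
  pi_Y = 21/73
  pi_Z = 14/73
  pi_W = 16/73

Verification (pi * P):
  22/73*5/9 + 21/73*2/9 + 14/73*1/9 + 16/73*2/9 = 22/73 = pi_X  (ok)
  22/73*1/9 + 21/73*1/3 + 14/73*4/9 + 16/73*1/3 = 21/73 = pi_Y  (ok)
  22/73*1/9 + 21/73*2/9 + 14/73*1/9 + 16/73*1/3 = 14/73 = pi_Z  (ok)
  22/73*2/9 + 21/73*2/9 + 14/73*1/3 + 16/73*1/9 = 16/73 = pi_W  (ok)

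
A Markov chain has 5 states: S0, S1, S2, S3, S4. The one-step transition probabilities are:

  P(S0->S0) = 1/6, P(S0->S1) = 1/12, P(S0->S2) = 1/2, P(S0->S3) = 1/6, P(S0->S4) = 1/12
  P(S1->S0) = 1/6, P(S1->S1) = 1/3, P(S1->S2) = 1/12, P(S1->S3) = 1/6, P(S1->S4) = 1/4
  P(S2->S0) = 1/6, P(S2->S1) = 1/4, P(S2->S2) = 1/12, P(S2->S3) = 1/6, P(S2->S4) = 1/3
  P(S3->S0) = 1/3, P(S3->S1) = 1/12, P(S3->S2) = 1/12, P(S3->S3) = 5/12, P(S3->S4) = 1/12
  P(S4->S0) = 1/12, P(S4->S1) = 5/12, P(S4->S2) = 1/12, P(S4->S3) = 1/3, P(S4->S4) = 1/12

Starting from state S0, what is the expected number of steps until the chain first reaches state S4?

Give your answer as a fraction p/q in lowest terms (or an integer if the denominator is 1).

Let h_i = expected steps to first reach S4 from state i.
Boundary: h_S4 = 0.
First-step equations for the other states:
  h_S0 = 1 + 1/6*h_S0 + 1/12*h_S1 + 1/2*h_S2 + 1/6*h_S3 + 1/12*h_S4
  h_S1 = 1 + 1/6*h_S0 + 1/3*h_S1 + 1/12*h_S2 + 1/6*h_S3 + 1/4*h_S4
  h_S2 = 1 + 1/6*h_S0 + 1/4*h_S1 + 1/12*h_S2 + 1/6*h_S3 + 1/3*h_S4
  h_S3 = 1 + 1/3*h_S0 + 1/12*h_S1 + 1/12*h_S2 + 5/12*h_S3 + 1/12*h_S4

Substituting h_S4 = 0 and rearranging gives the linear system (I - Q) h = 1:
  [5/6, -1/12, -1/2, -1/6] . (h_S0, h_S1, h_S2, h_S3) = 1
  [-1/6, 2/3, -1/12, -1/6] . (h_S0, h_S1, h_S2, h_S3) = 1
  [-1/6, -1/4, 11/12, -1/6] . (h_S0, h_S1, h_S2, h_S3) = 1
  [-1/3, -1/12, -1/12, 7/12] . (h_S0, h_S1, h_S2, h_S3) = 1

Solving yields:
  h_S0 = 8802/1501
  h_S1 = 7776/1501
  h_S2 = 7128/1501
  h_S3 = 9732/1501

Starting state is S0, so the expected hitting time is h_S0 = 8802/1501.

Answer: 8802/1501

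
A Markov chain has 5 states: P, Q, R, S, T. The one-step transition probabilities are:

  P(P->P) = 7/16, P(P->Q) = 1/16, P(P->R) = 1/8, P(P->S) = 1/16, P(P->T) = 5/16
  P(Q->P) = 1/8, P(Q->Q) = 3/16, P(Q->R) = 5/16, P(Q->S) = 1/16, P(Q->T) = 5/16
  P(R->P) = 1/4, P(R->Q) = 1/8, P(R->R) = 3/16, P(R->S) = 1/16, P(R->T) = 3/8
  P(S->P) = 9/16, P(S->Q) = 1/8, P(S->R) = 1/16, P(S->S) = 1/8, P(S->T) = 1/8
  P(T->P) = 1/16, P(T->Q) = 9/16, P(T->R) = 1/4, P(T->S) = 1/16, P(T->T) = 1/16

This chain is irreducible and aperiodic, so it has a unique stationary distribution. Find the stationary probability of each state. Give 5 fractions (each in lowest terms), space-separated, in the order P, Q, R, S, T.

The stationary distribution satisfies pi = pi * P, i.e.:
  pi_P = 7/16*pi_P + 1/8*pi_Q + 1/4*pi_R + 9/16*pi_S + 1/16*pi_T
  pi_Q = 1/16*pi_P + 3/16*pi_Q + 1/8*pi_R + 1/8*pi_S + 9/16*pi_T
  pi_R = 1/8*pi_P + 5/16*pi_Q + 3/16*pi_R + 1/16*pi_S + 1/4*pi_T
  pi_S = 1/16*pi_P + 1/16*pi_Q + 1/16*pi_R + 1/8*pi_S + 1/16*pi_T
  pi_T = 5/16*pi_P + 5/16*pi_Q + 3/8*pi_R + 1/8*pi_S + 1/16*pi_T
with normalization: pi_P + pi_Q + pi_R + pi_S + pi_T = 1.

Using the first 4 balance equations plus normalization, the linear system A*pi = b is:
  [-9/16, 1/8, 1/4, 9/16, 1/16] . pi = 0
  [1/16, -13/16, 1/8, 1/8, 9/16] . pi = 0
  [1/8, 5/16, -13/16, 1/16, 1/4] . pi = 0
  [1/16, 1/16, 1/16, -7/8, 1/16] . pi = 0
  [1, 1, 1, 1, 1] . pi = 1

Solving yields:
  pi_P = 1049/4380
  pi_Q = 171/730
  pi_R = 229/1095
  pi_S = 1/15
  pi_T = 1097/4380

Verification (pi * P):
  1049/4380*7/16 + 171/730*1/8 + 229/1095*1/4 + 1/15*9/16 + 1097/4380*1/16 = 1049/4380 = pi_P  (ok)
  1049/4380*1/16 + 171/730*3/16 + 229/1095*1/8 + 1/15*1/8 + 1097/4380*9/16 = 171/730 = pi_Q  (ok)
  1049/4380*1/8 + 171/730*5/16 + 229/1095*3/16 + 1/15*1/16 + 1097/4380*1/4 = 229/1095 = pi_R  (ok)
  1049/4380*1/16 + 171/730*1/16 + 229/1095*1/16 + 1/15*1/8 + 1097/4380*1/16 = 1/15 = pi_S  (ok)
  1049/4380*5/16 + 171/730*5/16 + 229/1095*3/8 + 1/15*1/8 + 1097/4380*1/16 = 1097/4380 = pi_T  (ok)

Answer: 1049/4380 171/730 229/1095 1/15 1097/4380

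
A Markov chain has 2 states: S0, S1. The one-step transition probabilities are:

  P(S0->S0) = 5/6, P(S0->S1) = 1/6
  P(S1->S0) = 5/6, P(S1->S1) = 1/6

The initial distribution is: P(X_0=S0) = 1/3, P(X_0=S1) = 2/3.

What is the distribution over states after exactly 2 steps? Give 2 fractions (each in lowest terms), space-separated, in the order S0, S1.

Propagating the distribution step by step (d_{t+1} = d_t * P):
d_0 = (S0=1/3, S1=2/3)
  d_1[S0] = 1/3*5/6 + 2/3*5/6 = 5/6
  d_1[S1] = 1/3*1/6 + 2/3*1/6 = 1/6
d_1 = (S0=5/6, S1=1/6)
  d_2[S0] = 5/6*5/6 + 1/6*5/6 = 5/6
  d_2[S1] = 5/6*1/6 + 1/6*1/6 = 1/6
d_2 = (S0=5/6, S1=1/6)

Answer: 5/6 1/6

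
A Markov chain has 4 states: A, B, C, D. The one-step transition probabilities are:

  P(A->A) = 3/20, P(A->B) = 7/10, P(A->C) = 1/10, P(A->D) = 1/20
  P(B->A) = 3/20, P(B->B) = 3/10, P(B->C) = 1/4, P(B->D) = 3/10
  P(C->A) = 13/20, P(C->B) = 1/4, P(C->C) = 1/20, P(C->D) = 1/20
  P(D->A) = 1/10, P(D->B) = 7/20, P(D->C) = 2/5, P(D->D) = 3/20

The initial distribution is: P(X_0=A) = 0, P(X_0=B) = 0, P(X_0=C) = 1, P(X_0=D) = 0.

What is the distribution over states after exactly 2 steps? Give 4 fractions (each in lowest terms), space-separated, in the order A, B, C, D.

Propagating the distribution step by step (d_{t+1} = d_t * P):
d_0 = (A=0, B=0, C=1, D=0)
  d_1[A] = 0*3/20 + 0*3/20 + 1*13/20 + 0*1/10 = 13/20
  d_1[B] = 0*7/10 + 0*3/10 + 1*1/4 + 0*7/20 = 1/4
  d_1[C] = 0*1/10 + 0*1/4 + 1*1/20 + 0*2/5 = 1/20
  d_1[D] = 0*1/20 + 0*3/10 + 1*1/20 + 0*3/20 = 1/20
d_1 = (A=13/20, B=1/4, C=1/20, D=1/20)
  d_2[A] = 13/20*3/20 + 1/4*3/20 + 1/20*13/20 + 1/20*1/10 = 69/400
  d_2[B] = 13/20*7/10 + 1/4*3/10 + 1/20*1/4 + 1/20*7/20 = 14/25
  d_2[C] = 13/20*1/10 + 1/4*1/4 + 1/20*1/20 + 1/20*2/5 = 3/20
  d_2[D] = 13/20*1/20 + 1/4*3/10 + 1/20*1/20 + 1/20*3/20 = 47/400
d_2 = (A=69/400, B=14/25, C=3/20, D=47/400)

Answer: 69/400 14/25 3/20 47/400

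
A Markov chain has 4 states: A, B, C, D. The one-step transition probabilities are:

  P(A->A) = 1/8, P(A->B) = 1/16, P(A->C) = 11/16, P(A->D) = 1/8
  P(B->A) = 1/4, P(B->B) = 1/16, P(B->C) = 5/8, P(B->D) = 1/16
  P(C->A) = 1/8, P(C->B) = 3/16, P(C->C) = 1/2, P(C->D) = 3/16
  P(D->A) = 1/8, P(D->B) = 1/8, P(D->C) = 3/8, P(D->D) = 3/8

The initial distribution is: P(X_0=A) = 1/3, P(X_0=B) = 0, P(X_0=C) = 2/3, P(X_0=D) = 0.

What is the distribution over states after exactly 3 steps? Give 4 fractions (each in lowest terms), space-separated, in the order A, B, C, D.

Propagating the distribution step by step (d_{t+1} = d_t * P):
d_0 = (A=1/3, B=0, C=2/3, D=0)
  d_1[A] = 1/3*1/8 + 0*1/4 + 2/3*1/8 + 0*1/8 = 1/8
  d_1[B] = 1/3*1/16 + 0*1/16 + 2/3*3/16 + 0*1/8 = 7/48
  d_1[C] = 1/3*11/16 + 0*5/8 + 2/3*1/2 + 0*3/8 = 9/16
  d_1[D] = 1/3*1/8 + 0*1/16 + 2/3*3/16 + 0*3/8 = 1/6
d_1 = (A=1/8, B=7/48, C=9/16, D=1/6)
  d_2[A] = 1/8*1/8 + 7/48*1/4 + 9/16*1/8 + 1/6*1/8 = 55/384
  d_2[B] = 1/8*1/16 + 7/48*1/16 + 9/16*3/16 + 1/6*1/8 = 55/384
  d_2[C] = 1/8*11/16 + 7/48*5/8 + 9/16*1/2 + 1/6*3/8 = 25/48
  d_2[D] = 1/8*1/8 + 7/48*1/16 + 9/16*3/16 + 1/6*3/8 = 37/192
d_2 = (A=55/384, B=55/384, C=25/48, D=37/192)
  d_3[A] = 55/384*1/8 + 55/384*1/4 + 25/48*1/8 + 37/192*1/8 = 439/3072
  d_3[B] = 55/384*1/16 + 55/384*1/16 + 25/48*3/16 + 37/192*1/8 = 143/1024
  d_3[C] = 55/384*11/16 + 55/384*5/8 + 25/48*1/2 + 37/192*3/8 = 3199/6144
  d_3[D] = 55/384*1/8 + 55/384*1/16 + 25/48*3/16 + 37/192*3/8 = 403/2048
d_3 = (A=439/3072, B=143/1024, C=3199/6144, D=403/2048)

Answer: 439/3072 143/1024 3199/6144 403/2048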